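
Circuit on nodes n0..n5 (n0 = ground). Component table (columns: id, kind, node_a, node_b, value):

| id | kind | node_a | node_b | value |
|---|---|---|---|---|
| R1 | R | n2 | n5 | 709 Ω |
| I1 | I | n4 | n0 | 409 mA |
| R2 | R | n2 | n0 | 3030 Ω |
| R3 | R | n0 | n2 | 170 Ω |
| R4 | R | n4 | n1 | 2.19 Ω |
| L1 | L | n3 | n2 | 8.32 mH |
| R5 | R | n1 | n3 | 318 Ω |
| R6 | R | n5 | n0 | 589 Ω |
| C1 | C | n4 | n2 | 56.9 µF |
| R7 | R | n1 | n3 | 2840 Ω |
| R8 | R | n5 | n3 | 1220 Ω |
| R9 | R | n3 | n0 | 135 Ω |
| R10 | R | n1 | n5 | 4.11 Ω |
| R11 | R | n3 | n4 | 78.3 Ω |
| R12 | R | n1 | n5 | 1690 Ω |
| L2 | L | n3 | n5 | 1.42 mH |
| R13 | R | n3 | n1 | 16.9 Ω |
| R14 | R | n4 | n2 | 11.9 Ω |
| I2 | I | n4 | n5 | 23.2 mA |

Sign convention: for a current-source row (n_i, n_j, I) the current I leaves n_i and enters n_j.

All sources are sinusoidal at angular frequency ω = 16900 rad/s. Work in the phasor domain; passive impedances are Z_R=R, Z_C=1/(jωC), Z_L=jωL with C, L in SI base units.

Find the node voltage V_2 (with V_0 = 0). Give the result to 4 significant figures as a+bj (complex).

-27.88-0.5021j V

Element admittances at ω=16900 rad/s:
  Y(R1) = 0.001410+0.000j S between n2,n5
  I1: injects 0.409 A into n0 (from n4)
  Y(R2) = 0.0003300+0.000j S between n2,n0
  Y(R3) = 0.005882+0.000j S between n0,n2
  Y(R4) = 0.4566+0.000j S between n4,n1
  Y(L1) = 0.000-0.007112j S between n3,n2
  Y(R5) = 0.003145+0.000j S between n1,n3
  Y(R6) = 0.001698+0.000j S between n5,n0
  Y(C1) = 0.000+0.9616j S between n4,n2
  Y(R7) = 0.0003521+0.000j S between n1,n3
  Y(R8) = 0.0008197+0.000j S between n5,n3
  Y(R9) = 0.007407+0.000j S between n3,n0
  Y(R10) = 0.2433+0.000j S between n1,n5
  Y(R11) = 0.01277+0.000j S between n3,n4
  Y(R12) = 0.0005917+0.000j S between n1,n5
  Y(L2) = 0.000-0.04167j S between n3,n5
  Y(R13) = 0.05917+0.000j S between n3,n1
  Y(R14) = 0.08403+0.000j S between n4,n2
  I2: injects 0.0232 A into n5 (from n4)
Assemble and solve the 5×5 MNA system:
  V(n1)=-27.40-0.3092j  V(n2)=-27.88-0.5021j  V(n3)=-25.66+0.5403j  V(n4)=-27.88-0.3132j  V(n5)=-26.94-0.5200j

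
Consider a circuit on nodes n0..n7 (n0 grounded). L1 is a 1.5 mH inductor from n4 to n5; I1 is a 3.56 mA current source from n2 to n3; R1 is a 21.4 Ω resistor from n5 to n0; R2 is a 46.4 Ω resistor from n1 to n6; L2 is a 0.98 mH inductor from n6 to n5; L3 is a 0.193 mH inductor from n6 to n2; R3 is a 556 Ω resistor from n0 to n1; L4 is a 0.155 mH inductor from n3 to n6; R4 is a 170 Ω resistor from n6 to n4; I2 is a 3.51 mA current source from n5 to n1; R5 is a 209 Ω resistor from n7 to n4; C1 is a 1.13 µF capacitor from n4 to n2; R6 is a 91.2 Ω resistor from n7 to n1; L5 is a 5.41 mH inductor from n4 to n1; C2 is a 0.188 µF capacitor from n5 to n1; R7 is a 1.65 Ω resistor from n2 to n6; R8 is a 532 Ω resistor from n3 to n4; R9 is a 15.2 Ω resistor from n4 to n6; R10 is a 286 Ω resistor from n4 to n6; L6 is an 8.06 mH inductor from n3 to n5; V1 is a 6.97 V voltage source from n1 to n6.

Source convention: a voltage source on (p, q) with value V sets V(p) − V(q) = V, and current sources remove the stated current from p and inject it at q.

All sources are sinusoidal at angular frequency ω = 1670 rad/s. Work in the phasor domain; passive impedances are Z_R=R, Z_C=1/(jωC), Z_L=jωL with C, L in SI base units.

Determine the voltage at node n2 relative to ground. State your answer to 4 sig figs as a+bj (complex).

Apply KCL at each of the 7 non-ground nodes and solve the resulting linear system.
Node n1: branches {R2, R3, I2, R6, L5, C2, V1} → V_1 = 5.986+0.1300j
Node n2: branches {I1, L3, C1, R7} → V_2 = -0.9853+0.1293j
Node n3: branches {I1, L4, R8, L6} → V_3 = -0.9695+0.1293j
Node n4: branches {L1, R4, R5, C1, L5, R8, R9, R10} → V_4 = 1.066-0.2547j
Node n5: branches {L1, R1, L2, I2, C2, L6} → V_5 = -0.2304-0.005003j
Node n6: branches {R2, L2, L3, L4, R4, R7, R9, R10, V1} → V_6 = -0.9839+0.1300j
Node n7: branches {R5, R6} → V_7 = 4.491+0.01312j
Source currents: i(V1)=-0.2164+0.5411j

-0.9853+0.1293j V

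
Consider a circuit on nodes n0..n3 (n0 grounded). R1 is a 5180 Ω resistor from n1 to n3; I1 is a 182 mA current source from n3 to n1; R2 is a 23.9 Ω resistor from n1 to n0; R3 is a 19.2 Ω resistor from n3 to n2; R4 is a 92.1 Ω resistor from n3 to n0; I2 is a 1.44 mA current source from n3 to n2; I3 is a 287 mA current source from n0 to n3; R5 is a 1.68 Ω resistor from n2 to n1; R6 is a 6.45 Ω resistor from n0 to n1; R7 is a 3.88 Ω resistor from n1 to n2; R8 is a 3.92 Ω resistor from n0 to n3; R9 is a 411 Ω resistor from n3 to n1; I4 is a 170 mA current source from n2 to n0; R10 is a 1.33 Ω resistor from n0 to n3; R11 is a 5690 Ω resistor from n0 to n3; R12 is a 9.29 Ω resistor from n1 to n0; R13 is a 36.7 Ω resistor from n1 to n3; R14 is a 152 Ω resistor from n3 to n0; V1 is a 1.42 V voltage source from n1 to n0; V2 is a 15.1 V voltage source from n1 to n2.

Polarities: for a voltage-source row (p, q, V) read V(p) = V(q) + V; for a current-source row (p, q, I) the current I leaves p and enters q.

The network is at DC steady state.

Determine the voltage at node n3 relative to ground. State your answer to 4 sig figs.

MNA unknowns: 3 node voltages V₁..V_3 plus 2 source currents (V1, V2)
R1: Y=0.0001931 on G[1,3]
I1: z[3]−=0.182, z[1]+=0.182
R2: Y=0.04184 on G[1,0]
R3: Y=0.05208 on G[3,2]
R4: Y=0.01086 on G[3,0]
I2: z[3]−=0.00144, z[2]+=0.00144
I3: z[0]−=0.287, z[3]+=0.287
R5: Y=0.5952 on G[2,1]
R6: Y=0.1550 on G[0,1]
R7: Y=0.2577 on G[1,2]
R8: Y=0.2551 on G[0,3]
R9: Y=0.002433 on G[3,1]
I4: z[2]−=0.17, z[0]+=0.17
R10: Y=0.7519 on G[0,3]
R11: Y=0.0001757 on G[0,3]
R12: Y=0.1076 on G[1,0]
R13: Y=0.02725 on G[1,3]
R14: Y=0.006579 on G[3,0]
V1: row V1−V0=1.42, i_V1 at 1,0
V2: row V1−V2=15.1, i_V2 at 1,2
solve → V1=1.420, V2=-13.68, V3=-0.5120
aux → i_V1=0.2091, i_V2=-13.40

-0.5120 V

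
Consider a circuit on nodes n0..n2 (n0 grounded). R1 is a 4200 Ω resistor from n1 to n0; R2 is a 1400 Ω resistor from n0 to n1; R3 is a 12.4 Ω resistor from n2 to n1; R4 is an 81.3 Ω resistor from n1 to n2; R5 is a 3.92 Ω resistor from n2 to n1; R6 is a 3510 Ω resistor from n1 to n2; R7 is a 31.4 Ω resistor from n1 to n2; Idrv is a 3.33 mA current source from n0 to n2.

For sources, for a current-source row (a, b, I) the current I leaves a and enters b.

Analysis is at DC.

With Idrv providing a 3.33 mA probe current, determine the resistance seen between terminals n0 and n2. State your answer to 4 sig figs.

Apply KCL at each of the 2 non-ground nodes and solve the resulting linear system.
Node n1: branches {R1, R2, R3, R4, R5, R6, R7} → V_1 = 3.496
Node n2: branches {R3, R4, R5, R6, R7, Idrv} → V_2 = 3.505

R_eq = 1053. Ω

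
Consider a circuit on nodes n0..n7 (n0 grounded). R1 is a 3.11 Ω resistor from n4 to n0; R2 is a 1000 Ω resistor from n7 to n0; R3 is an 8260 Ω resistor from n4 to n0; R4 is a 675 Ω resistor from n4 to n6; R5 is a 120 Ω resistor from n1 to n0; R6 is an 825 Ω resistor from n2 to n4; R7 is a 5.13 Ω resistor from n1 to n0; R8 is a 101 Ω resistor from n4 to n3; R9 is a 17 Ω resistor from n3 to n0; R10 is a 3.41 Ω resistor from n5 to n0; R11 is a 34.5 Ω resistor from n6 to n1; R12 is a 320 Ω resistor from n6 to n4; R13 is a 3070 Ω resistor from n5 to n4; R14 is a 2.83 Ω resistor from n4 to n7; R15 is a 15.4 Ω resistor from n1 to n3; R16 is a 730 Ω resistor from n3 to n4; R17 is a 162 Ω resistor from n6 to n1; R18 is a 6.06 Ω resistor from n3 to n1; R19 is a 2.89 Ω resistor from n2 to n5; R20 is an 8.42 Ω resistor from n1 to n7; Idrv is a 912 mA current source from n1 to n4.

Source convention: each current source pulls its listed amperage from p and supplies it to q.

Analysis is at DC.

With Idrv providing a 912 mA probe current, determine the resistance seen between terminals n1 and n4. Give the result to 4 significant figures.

R_eq = 4.124 Ω

Apply KCL at each of the 7 non-ground nodes and solve the resulting linear system.
Node n1: branches {R5, R7, R11, R15, R17, R18, R20, Idrv} → V_1 = -2.134
Node n2: branches {R6, R19} → V_2 = 0.01411
Node n3: branches {R8, R9, R15, R16, R18} → V_3 = -1.575
Node n4: branches {R1, R3, R4, R6, R8, R12, R13, R14, R16, Idrv} → V_4 = 1.627
Node n5: branches {R10, R13, R19} → V_5 = 0.008463
Node n6: branches {R4, R11, R12, R17} → V_6 = -1.699
Node n7: branches {R2, R14, R20} → V_7 = 0.6792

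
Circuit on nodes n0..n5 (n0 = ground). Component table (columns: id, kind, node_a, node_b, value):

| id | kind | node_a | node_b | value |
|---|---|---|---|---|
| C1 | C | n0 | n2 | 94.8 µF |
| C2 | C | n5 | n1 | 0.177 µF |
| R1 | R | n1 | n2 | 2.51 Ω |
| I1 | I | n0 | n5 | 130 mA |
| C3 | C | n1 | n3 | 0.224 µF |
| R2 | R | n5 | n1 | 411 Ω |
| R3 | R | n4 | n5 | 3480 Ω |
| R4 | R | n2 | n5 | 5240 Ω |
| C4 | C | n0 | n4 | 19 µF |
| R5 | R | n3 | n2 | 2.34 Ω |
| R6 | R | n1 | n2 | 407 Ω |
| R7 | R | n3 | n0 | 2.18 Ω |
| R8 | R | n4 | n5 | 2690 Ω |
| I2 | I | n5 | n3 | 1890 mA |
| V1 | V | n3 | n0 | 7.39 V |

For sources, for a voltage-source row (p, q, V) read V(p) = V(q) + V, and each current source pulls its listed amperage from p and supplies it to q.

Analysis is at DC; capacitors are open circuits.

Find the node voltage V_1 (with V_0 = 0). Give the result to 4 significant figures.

Element admittances at DC:
  Y(C1) = 0.000 S between n0,n2
  Y(C2) = 0.000 S between n5,n1
  Y(R1) = 0.3984 S between n1,n2
  I1: injects 0.13 A into n5 (from n0)
  Y(C3) = 0.000 S between n1,n3
  Y(R2) = 0.002433 S between n5,n1
  Y(R3) = 0.0002874 S between n4,n5
  Y(R4) = 0.0001908 S between n2,n5
  Y(C4) = 0.000 S between n0,n4
  Y(R5) = 0.4274 S between n3,n2
  Y(R6) = 0.002457 S between n1,n2
  Y(R7) = 0.4587 S between n3,n0
  Y(R8) = 0.0003717 S between n4,n5
  I2: injects 1.89 A into n3 (from n5)
  V1: constraint V(n3)−V(n0) = 7.39
Assemble and solve the 6×6 MNA system:
  V(n1)=-0.7978  V(n2)=3.272  V(n3)=7.390  V(n4)=-671.3  V(n5)=-671.3
  i(V1)=-3.260

-0.7978 V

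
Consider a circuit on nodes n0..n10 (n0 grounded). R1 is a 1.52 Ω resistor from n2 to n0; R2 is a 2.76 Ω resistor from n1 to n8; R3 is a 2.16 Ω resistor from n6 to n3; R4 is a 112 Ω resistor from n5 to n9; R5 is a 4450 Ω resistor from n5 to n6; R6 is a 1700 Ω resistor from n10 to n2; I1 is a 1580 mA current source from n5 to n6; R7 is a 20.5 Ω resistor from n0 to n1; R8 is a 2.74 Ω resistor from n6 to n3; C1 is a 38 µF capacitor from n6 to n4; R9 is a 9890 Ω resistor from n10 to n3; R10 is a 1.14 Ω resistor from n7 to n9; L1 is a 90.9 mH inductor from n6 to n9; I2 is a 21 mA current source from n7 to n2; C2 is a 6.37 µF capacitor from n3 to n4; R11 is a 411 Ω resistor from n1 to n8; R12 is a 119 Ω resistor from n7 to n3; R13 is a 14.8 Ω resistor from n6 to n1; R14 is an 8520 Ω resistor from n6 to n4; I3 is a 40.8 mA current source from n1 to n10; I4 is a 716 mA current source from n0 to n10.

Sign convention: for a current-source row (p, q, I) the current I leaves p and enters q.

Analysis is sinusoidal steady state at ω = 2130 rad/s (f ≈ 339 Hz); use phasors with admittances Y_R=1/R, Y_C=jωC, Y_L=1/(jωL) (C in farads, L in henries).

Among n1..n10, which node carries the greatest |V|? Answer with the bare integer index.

Element admittances at ω=2130 rad/s:
  Y(R1) = 0.6579+0.000j S between n2,n0
  Y(R2) = 0.3623+0.000j S between n1,n8
  Y(R3) = 0.4630+0.000j S between n6,n3
  Y(R4) = 0.008929+0.000j S between n5,n9
  Y(R5) = 0.0002247+0.000j S between n5,n6
  Y(R6) = 0.0005882+0.000j S between n10,n2
  I1: injects 1.58 A into n6 (from n5)
  Y(R7) = 0.04878+0.000j S between n0,n1
  Y(R8) = 0.3650+0.000j S between n6,n3
  Y(C1) = 0.000+0.08094j S between n6,n4
  Y(R9) = 0.0001011+0.000j S between n10,n3
  Y(R10) = 0.8772+0.000j S between n7,n9
  Y(L1) = 0.000-0.005165j S between n6,n9
  I2: injects 0.021 A into n2 (from n7)
  Y(C2) = 0.000+0.01357j S between n3,n4
  Y(R11) = 0.002433+0.000j S between n1,n8
  Y(R12) = 0.008403+0.000j S between n7,n3
  Y(R13) = 0.06757+0.000j S between n6,n1
  Y(R14) = 0.0001174+0.000j S between n6,n4
  I3: injects 0.0408 A into n10 (from n1)
  I4: injects 0.716 A into n10 (from n0)
Assemble and solve the 10×10 MNA system:
  V(n1)=1.009+0.001410j  V(n2)=1.014-0.0001045j  V(n3)=1.124-0.7973j  V(n4)=2.166-0.1126j  V(n5)=-301.4-80.03j  V(n6)=2.340+0.002428j  V(n7)=-130.8-81.28j  V(n8)=1.009+0.001410j  V(n9)=-132.1-82.05j  V(n10)=1099-0.1170j

10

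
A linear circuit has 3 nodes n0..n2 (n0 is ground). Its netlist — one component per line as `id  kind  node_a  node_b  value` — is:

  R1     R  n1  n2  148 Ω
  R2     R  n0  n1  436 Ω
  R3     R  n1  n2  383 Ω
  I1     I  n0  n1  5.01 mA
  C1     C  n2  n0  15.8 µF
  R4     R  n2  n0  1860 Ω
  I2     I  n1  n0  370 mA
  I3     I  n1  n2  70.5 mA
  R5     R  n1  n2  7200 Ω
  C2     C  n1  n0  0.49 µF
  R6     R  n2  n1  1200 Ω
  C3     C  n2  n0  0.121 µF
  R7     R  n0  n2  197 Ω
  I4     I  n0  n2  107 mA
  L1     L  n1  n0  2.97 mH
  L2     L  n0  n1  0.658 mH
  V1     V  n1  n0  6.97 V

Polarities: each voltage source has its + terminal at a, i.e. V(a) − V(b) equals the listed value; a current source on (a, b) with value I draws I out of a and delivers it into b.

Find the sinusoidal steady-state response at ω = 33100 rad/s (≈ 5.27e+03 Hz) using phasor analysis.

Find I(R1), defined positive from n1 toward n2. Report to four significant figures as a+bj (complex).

0.04700+0.003197j A

MNA unknowns: 2 node voltages V₁..V_2 plus 1 source current (V1)
R1: Y=0.006757+0.000j on G[1,2]
R2: Y=0.002294+0.000j on G[0,1]
R3: Y=0.002611+0.000j on G[1,2]
I1: z[0]−=0.00501, z[1]+=0.00501
C1: Y=0.000+0.5230j on G[2,0]
R4: Y=0.0005376+0.000j on G[2,0]
I2: z[1]−=0.37, z[0]+=0.37
I3: z[1]−=0.0705, z[2]+=0.0705
R5: Y=0.0001389+0.000j on G[1,2]
C2: Y=0.000+0.01622j on G[1,0]
R6: Y=0.0008333+0.000j on G[2,1]
C3: Y=0.000+0.004005j on G[2,0]
R7: Y=0.005076+0.000j on G[0,2]
I4: z[0]−=0.107, z[2]+=0.107
L1: Y=0.000-0.01017j on G[1,0]
L2: Y=0.000-0.04591j on G[0,1]
V1: row V1−V0=6.97, i_V1 at 1,0
solve → V1=6.970+0.000j, V2=0.01432-0.4731j
aux → i_V1=-0.5234+0.2730j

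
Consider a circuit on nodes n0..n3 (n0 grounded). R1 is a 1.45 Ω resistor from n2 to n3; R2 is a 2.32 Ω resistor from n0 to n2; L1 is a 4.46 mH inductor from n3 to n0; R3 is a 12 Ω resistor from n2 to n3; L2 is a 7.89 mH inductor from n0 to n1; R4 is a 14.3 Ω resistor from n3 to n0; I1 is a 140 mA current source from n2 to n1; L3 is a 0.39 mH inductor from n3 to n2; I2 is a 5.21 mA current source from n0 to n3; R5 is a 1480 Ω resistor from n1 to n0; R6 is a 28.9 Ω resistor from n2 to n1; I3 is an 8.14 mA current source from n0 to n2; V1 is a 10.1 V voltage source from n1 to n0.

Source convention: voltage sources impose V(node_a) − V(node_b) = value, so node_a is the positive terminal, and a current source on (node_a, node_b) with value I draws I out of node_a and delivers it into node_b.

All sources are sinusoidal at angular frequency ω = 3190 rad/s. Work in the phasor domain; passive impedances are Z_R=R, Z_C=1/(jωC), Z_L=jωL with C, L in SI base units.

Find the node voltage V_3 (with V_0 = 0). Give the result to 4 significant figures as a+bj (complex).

0.3829+0.04890j V

Apply KCL at each of the 3 non-ground nodes and solve the resulting linear system.
Node n1: branches {L2, I1, R5, R6, V1} → V_1 = 10.10+0.000j
Node n2: branches {R1, R2, R3, I1, L3, R6, I3} → V_2 = 0.4137+0.05046j
Node n3: branches {R1, L1, R3, R4, L3, I2} → V_3 = 0.3829+0.04890j
Source currents: i(V1)=-0.2020+0.4030j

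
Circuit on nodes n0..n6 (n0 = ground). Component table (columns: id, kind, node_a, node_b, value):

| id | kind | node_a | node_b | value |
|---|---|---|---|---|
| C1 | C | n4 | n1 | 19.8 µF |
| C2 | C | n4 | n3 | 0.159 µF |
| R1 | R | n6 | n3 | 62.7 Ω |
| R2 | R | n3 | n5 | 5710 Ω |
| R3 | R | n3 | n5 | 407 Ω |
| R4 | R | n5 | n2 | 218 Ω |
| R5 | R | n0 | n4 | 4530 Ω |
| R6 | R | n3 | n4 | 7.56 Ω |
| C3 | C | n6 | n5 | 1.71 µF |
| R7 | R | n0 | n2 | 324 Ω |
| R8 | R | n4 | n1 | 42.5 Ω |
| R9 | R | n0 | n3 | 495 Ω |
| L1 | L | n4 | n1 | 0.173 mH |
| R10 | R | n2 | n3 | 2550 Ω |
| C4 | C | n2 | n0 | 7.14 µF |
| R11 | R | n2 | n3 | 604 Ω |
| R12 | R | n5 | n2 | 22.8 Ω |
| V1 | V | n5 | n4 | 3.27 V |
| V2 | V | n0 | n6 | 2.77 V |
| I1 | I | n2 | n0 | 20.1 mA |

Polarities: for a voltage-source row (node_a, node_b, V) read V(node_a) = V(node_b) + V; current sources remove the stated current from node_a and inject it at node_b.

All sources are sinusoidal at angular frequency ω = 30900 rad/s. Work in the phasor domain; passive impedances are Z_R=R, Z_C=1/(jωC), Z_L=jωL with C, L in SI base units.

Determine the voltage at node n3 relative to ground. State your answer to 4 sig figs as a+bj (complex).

MNA unknowns: 6 node voltages V₁..V_6 plus 2 source currents (V1, V2)
C1: Y=0.000+0.6118j on G[4,1]
C2: Y=0.000+0.004913j on G[4,3]
R1: Y=0.01595+0.000j on G[6,3]
R2: Y=0.0001751+0.000j on G[3,5]
R3: Y=0.002457+0.000j on G[3,5]
R4: Y=0.004587+0.000j on G[5,2]
R5: Y=0.0002208+0.000j on G[0,4]
R6: Y=0.1323+0.000j on G[3,4]
C3: Y=0.000+0.05284j on G[6,5]
R7: Y=0.003086+0.000j on G[0,2]
R8: Y=0.02353+0.000j on G[4,1]
R9: Y=0.002020+0.000j on G[0,3]
L1: Y=0.000-0.1871j on G[4,1]
R10: Y=0.0003922+0.000j on G[2,3]
C4: Y=0.000+0.2206j on G[2,0]
R11: Y=0.001656+0.000j on G[2,3]
R12: Y=0.04386+0.000j on G[5,2]
V1: row V5−V4=3.27, i_V1 at 5,4
V2: row V0−V6=2.77, i_V2 at 0,6
I1: z[2]−=0.0201, z[0]+=0.0201
solve → V1=-4.246-1.235j, V2=-0.3440+0.2583j, V3=-3.926-1.082j, V4=-4.246-1.235j, V5=-0.9757-1.235j, V6=-2.770+0.000j
aux → i_V1=-0.04242-0.02206j, i_V2=-0.04681-0.07755j

-3.926-1.082j V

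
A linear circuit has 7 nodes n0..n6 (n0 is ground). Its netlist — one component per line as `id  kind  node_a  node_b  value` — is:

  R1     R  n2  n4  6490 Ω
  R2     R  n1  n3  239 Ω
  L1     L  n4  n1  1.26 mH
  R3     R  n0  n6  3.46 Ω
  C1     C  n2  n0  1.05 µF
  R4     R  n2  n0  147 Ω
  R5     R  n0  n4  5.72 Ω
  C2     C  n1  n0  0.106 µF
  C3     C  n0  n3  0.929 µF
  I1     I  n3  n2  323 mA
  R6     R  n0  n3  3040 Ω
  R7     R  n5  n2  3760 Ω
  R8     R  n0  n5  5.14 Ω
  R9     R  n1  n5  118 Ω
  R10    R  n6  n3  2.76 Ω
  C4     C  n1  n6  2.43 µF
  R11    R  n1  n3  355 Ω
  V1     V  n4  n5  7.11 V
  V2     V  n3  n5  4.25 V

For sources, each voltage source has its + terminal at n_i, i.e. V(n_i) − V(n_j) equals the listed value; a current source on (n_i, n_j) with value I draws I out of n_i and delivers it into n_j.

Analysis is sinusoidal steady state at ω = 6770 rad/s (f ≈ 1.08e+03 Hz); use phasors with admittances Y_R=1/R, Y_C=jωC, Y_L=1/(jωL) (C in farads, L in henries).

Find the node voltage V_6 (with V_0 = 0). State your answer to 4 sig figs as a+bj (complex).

0.03094+0.04389j V

MNA unknowns: 6 node voltages V₁..V_6 plus 2 source currents (V1, V2)
R1: Y=0.0001541+0.000j on G[2,4]
R2: Y=0.004184+0.000j on G[1,3]
L1: Y=0.000-0.1172j on G[4,1]
R3: Y=0.2890+0.000j on G[0,6]
C1: Y=0.000+0.007108j on G[2,0]
R4: Y=0.006803+0.000j on G[2,0]
R5: Y=0.1748+0.000j on G[0,4]
C2: Y=0.000+0.0007176j on G[1,0]
C3: Y=0.000+0.006289j on G[0,3]
I1: z[3]−=0.323, z[2]+=0.323
R6: Y=0.0003289+0.000j on G[0,3]
R7: Y=0.0002660+0.000j on G[5,2]
R8: Y=0.1946+0.000j on G[0,5]
R9: Y=0.008475+0.000j on G[1,5]
R10: Y=0.3623+0.000j on G[6,3]
C4: Y=0.000+0.01645j on G[1,6]
R11: Y=0.002817+0.000j on G[1,3]
V1: row V4−V5=7.11, i_V1 at 4,5
V2: row V3−V5=4.25, i_V2 at 3,5
solve → V1=3.223-0.9413j, V2=22.67-22.31j, V3=0.01088-0.06603j, V4=2.871-0.06603j, V5=-4.239-0.06603j, V6=0.03094+0.04389j
aux → i_V1=-0.6015-0.03316j, i_V2=-0.2937+0.03365j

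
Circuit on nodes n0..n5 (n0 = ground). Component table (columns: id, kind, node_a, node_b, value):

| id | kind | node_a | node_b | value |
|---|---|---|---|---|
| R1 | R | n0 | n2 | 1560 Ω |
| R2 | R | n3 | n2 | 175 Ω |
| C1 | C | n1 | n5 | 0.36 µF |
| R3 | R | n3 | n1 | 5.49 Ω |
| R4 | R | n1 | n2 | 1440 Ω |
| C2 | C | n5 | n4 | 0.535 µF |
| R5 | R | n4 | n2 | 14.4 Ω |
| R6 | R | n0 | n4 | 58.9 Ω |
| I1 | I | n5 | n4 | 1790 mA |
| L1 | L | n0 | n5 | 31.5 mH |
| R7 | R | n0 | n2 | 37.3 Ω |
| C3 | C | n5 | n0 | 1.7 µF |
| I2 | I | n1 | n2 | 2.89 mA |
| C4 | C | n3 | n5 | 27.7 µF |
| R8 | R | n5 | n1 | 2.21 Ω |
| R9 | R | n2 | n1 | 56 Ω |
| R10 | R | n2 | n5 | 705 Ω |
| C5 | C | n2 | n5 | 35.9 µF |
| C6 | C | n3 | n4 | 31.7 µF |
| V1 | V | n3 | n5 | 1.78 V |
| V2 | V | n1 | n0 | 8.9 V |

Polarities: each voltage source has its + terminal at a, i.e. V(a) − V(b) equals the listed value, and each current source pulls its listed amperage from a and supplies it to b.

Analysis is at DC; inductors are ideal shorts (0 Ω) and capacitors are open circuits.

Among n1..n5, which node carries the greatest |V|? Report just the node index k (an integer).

4

Element admittances at DC:
  Y(R1) = 0.0006410 S between n0,n2
  Y(R2) = 0.005714 S between n3,n2
  Y(C1) = 0.000 S between n1,n5
  Y(R3) = 0.1821 S between n3,n1
  Y(R4) = 0.0006944 S between n1,n2
  Y(C2) = 0.000 S between n5,n4
  Y(R5) = 0.06944 S between n4,n2
  Y(R6) = 0.01698 S between n0,n4
  I1: injects 1.79 A into n4 (from n5)
  L1: short n0↔n5 (DC inductor)
  Y(R7) = 0.02681 S between n0,n2
  Y(C3) = 0.000 S between n5,n0
  I2: injects 0.00289 A into n2 (from n1)
  Y(C4) = 0.000 S between n3,n5
  Y(R8) = 0.4525 S between n5,n1
  Y(R9) = 0.01786 S between n2,n1
  Y(R10) = 0.001418 S between n2,n5
  Y(C5) = 0.000 S between n2,n5
  Y(C6) = 0.000 S between n3,n4
  V1: constraint V(n3)−V(n5) = 1.78
  V2: constraint V(n1)−V(n0) = 8.9
Assemble and solve the 8×8 MNA system:
  V(n1)=8.900  V(n2)=24.21  V(n3)=1.780  V(n4)=40.16  V(n5)=0.000
  i(L1)=-3.697  i(V1)=1.425  i(V2)=-5.043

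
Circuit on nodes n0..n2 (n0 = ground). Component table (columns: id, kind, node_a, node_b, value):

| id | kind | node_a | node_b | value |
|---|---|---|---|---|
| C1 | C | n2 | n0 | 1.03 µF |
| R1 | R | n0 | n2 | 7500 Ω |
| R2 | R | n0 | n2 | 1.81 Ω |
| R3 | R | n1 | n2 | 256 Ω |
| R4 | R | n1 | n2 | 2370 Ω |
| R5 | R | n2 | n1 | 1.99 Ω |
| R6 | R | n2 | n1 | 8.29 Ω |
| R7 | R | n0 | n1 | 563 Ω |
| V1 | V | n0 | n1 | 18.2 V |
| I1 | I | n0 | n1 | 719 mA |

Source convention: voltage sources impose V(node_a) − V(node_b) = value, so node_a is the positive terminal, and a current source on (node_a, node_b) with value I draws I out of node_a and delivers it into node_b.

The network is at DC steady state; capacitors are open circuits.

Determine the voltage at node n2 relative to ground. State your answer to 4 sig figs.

-9.677 V

Apply KCL at each of the 2 non-ground nodes and solve the resulting linear system.
Node n1: branches {R3, R4, R5, R6, R7, V1, I1} → V_1 = -18.20
Node n2: branches {C1, R1, R2, R3, R4, R5, R6} → V_2 = -9.677
Source currents: i(V1)=-6.099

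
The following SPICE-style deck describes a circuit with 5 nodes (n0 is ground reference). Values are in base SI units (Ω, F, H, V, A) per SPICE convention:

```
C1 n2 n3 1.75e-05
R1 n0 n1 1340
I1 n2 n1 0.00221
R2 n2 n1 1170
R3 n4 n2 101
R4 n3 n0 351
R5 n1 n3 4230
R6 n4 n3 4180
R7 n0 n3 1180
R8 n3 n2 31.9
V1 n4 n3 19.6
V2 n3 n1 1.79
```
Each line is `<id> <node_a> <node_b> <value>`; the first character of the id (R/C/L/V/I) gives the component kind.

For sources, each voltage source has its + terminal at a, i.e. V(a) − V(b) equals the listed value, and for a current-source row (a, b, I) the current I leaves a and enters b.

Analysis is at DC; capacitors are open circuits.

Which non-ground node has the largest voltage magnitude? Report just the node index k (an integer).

4

Element admittances at DC:
  Y(C1) = 0.000 S between n2,n3
  Y(R1) = 0.0007463 S between n0,n1
  I1: injects 0.00221 A into n1 (from n2)
  Y(R2) = 0.0008547 S between n2,n1
  Y(R3) = 0.009901 S between n4,n2
  Y(R4) = 0.002849 S between n3,n0
  Y(R5) = 0.0002364 S between n1,n3
  Y(R6) = 0.0002392 S between n4,n3
  Y(R7) = 0.0008475 S between n0,n3
  Y(R8) = 0.03135 S between n3,n2
  V1: constraint V(n4)−V(n3) = 19.6
  V2: constraint V(n3)−V(n1) = 1.79
Assemble and solve the 6×6 MNA system:
  V(n1)=-1.489  V(n2)=4.821  V(n3)=0.3007  V(n4)=19.90
  i(V1)=-0.1540  i(V2)=-0.009138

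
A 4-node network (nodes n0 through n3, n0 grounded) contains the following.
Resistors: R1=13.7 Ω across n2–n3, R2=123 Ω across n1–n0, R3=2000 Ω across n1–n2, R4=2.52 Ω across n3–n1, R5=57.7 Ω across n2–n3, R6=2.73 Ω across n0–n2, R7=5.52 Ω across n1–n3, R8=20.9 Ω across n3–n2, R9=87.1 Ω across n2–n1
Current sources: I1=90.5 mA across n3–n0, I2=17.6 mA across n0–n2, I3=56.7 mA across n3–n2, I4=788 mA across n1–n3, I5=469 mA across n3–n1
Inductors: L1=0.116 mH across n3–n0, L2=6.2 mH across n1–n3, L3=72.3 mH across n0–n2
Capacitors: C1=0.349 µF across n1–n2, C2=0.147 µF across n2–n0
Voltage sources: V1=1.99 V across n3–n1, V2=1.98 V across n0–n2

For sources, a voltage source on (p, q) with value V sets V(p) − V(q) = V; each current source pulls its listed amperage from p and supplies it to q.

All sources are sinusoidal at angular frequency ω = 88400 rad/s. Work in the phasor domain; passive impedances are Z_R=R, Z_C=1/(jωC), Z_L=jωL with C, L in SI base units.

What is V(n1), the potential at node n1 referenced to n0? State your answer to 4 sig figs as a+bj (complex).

-4.161-0.9125j V

MNA unknowns: 3 node voltages V₁..V_3 plus 2 source currents (V1, V2)
R1: Y=0.07299+0.000j on G[2,3]
R2: Y=0.008130+0.000j on G[1,0]
R3: Y=0.0005000+0.000j on G[1,2]
R4: Y=0.3968+0.000j on G[3,1]
R5: Y=0.01733+0.000j on G[2,3]
R6: Y=0.3663+0.000j on G[0,2]
I1: z[3]−=0.0905, z[0]+=0.0905
L1: Y=0.000-0.09752j on G[3,0]
L2: Y=0.000-0.001825j on G[1,3]
I2: z[0]−=0.0176, z[2]+=0.0176
R7: Y=0.1812+0.000j on G[1,3]
L3: Y=0.000-0.0001565j on G[0,2]
I3: z[3]−=0.0567, z[2]+=0.0567
C1: Y=0.000+0.03085j on G[1,2]
I4: z[1]−=0.788, z[3]+=0.788
R8: Y=0.04785+0.000j on G[3,2]
C2: Y=0.000+0.01299j on G[2,0]
I5: z[3]−=0.469, z[1]+=0.469
R9: Y=0.01148+0.000j on G[2,1]
V1: row V3−V1=1.99, i_V1 at 3,1
V2: row V0−V2=1.98, i_V2 at 0,2
solve → V1=-4.161-0.9125j, V2=-1.980+0.000j, V3=-2.171-0.9125j
aux → i_V1=-0.8630-0.08201j, i_V2=-0.7752+0.1789j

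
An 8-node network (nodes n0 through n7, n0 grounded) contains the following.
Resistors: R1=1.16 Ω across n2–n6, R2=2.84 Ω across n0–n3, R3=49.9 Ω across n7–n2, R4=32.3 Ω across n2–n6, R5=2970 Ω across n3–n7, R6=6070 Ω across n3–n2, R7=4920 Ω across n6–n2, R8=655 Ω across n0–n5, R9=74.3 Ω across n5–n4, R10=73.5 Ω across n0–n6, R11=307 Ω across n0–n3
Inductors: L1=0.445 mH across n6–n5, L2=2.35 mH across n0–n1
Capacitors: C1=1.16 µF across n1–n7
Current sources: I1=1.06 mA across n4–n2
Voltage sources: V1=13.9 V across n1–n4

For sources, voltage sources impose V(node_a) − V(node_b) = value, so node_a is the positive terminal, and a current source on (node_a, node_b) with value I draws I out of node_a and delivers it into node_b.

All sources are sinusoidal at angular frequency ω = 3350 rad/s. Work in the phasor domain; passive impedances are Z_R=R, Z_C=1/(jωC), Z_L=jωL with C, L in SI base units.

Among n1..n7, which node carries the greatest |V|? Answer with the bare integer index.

4

MNA unknowns: 7 node voltages V₁..V_7 plus 1 source current (V1)
R1: Y=0.8621+0.000j on G[2,6]
L1: Y=0.000-0.6708j on G[6,5]
C1: Y=0.000+0.003886j on G[1,7]
R2: Y=0.3521+0.000j on G[0,3]
R3: Y=0.02004+0.000j on G[7,2]
R4: Y=0.03096+0.000j on G[2,6]
R5: Y=0.0003367+0.000j on G[3,7]
L2: Y=0.000-0.1270j on G[0,1]
R6: Y=0.0001647+0.000j on G[3,2]
I1: z[4]−=0.00106, z[2]+=0.00106
R7: Y=0.0002033+0.000j on G[6,2]
R8: Y=0.001527+0.000j on G[0,5]
R9: Y=0.01346+0.000j on G[5,4]
R10: Y=0.01361+0.000j on G[0,6]
R11: Y=0.003257+0.000j on G[0,3]
V1: row V1−V4=13.9, i_V1 at 1,4
solve → V1=0.1478+0.7528j, V2=-6.115+1.215j, V3=-0.008240+0.002751j, V4=-13.75+0.7528j, V5=-6.118+1.051j, V6=-6.127+1.190j, V7=-5.717+2.313j
aux → i_V1=-0.1017-0.004014j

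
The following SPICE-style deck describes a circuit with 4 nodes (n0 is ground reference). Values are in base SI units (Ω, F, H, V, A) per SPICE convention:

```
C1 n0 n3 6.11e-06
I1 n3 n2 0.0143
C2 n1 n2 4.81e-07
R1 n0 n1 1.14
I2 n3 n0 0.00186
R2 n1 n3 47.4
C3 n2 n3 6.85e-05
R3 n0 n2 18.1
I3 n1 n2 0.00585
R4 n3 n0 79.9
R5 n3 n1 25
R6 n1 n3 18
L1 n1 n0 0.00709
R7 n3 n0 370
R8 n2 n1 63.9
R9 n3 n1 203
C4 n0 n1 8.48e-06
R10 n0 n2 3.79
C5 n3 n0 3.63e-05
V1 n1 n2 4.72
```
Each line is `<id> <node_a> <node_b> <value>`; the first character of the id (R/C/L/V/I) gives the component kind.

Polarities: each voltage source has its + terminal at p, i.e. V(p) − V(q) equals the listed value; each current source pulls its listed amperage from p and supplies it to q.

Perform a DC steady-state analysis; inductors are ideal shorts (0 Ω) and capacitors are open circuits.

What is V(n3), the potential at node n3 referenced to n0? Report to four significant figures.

-0.1181 V

Apply KCL at each of the 3 non-ground nodes and solve the resulting linear system.
Node n1: branches {C2, R1, R2, I3, R5, R6, L1, R8, R9, C4, V1} → V_1 = 0.000
Node n2: branches {I1, C2, C3, R3, I3, R8, R10, V1} → V_2 = -4.720
Node n3: branches {C1, I1, I2, R2, C3, R4, R5, R6, R7, R9, C5} → V_3 = -0.1181
Source currents: i(L1)=1.506, i(V1)=-1.600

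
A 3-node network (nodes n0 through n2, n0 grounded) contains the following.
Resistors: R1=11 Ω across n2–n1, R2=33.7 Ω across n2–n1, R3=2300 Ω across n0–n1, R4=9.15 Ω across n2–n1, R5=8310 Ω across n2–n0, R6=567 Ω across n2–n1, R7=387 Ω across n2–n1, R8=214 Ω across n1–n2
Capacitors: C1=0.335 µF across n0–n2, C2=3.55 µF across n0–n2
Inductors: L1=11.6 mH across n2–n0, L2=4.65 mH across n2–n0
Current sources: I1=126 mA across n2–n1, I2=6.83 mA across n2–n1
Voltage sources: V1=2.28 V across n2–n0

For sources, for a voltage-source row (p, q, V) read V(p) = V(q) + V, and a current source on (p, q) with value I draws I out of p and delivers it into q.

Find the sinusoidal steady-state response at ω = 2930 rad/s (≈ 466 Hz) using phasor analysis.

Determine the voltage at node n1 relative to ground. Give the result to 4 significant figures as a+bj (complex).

MNA unknowns: 2 node voltages V₁..V_2 plus 1 source current (V1)
R1: Y=0.09091+0.000j on G[2,1]
R2: Y=0.02967+0.000j on G[2,1]
R3: Y=0.0004348+0.000j on G[0,1]
C1: Y=0.000+0.0009816j on G[0,2]
R4: Y=0.1093+0.000j on G[2,1]
R5: Y=0.0001203+0.000j on G[2,0]
L1: Y=0.000-0.02942j on G[2,0]
I1: z[2]−=0.126, z[1]+=0.126
R6: Y=0.001764+0.000j on G[2,1]
R7: Y=0.002584+0.000j on G[2,1]
L2: Y=0.000-0.07340j on G[2,0]
I2: z[2]−=0.00683, z[1]+=0.00683
C2: Y=0.000+0.01040j on G[0,2]
R8: Y=0.004673+0.000j on G[1,2]
V1: row V2−V0=2.28, i_V1 at 2,0
solve → V1=2.831+0.000j, V2=2.280+0.000j
aux → i_V1=-0.001505+0.2085j

2.831+0.000j V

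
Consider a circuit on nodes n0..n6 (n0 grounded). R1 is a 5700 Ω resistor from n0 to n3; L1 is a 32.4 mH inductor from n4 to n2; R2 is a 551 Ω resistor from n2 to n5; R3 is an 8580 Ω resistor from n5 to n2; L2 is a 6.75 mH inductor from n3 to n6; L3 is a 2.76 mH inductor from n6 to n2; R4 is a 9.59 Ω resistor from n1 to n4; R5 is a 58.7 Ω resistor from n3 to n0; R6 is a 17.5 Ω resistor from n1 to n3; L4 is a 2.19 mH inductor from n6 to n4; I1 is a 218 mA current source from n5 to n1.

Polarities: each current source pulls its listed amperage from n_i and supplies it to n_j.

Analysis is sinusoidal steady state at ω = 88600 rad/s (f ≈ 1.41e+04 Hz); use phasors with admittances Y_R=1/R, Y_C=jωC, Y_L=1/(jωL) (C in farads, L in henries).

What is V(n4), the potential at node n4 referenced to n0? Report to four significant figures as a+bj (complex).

Element admittances at ω=88600 rad/s:
  Y(R1) = 0.0001754+0.000j S between n0,n3
  Y(L1) = 0.000-0.0003484j S between n4,n2
  Y(R2) = 0.001815+0.000j S between n2,n5
  Y(R3) = 0.0001166+0.000j S between n5,n2
  Y(L2) = 0.000-0.001672j S between n3,n6
  Y(L3) = 0.000-0.004089j S between n6,n2
  Y(R4) = 0.1043+0.000j S between n1,n4
  Y(R5) = 0.01704+0.000j S between n3,n0
  Y(R6) = 0.05714+0.000j S between n1,n3
  Y(L4) = 0.000-0.005154j S between n6,n4
  I1: injects 0.218 A into n1 (from n5)
Assemble and solve the 6×6 MNA system:
  V(n1)=0.8231-0.01830j  V(n2)=-0.6404-75.05j  V(n3)=0.000+0.000j  V(n4)=-0.8164-0.02833j  V(n5)=-113.5-75.05j  V(n6)=-0.6254-28.13j

-0.8164-0.02833j V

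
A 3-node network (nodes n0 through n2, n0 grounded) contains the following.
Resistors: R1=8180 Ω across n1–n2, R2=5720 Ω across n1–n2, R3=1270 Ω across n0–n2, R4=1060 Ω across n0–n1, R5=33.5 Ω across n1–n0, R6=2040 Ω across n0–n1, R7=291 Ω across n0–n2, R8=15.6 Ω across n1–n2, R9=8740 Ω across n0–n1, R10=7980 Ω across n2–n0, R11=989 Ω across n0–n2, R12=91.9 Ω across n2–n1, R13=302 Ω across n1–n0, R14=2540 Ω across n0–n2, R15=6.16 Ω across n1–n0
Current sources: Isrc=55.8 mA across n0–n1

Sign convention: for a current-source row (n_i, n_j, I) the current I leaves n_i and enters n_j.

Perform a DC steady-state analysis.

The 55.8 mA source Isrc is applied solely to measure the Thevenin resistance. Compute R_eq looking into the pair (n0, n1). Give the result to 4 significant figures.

R_eq = 4.941 Ω

Element admittances at DC:
  Y(R1) = 0.0001222 S between n1,n2
  Y(R2) = 0.0001748 S between n1,n2
  Y(R3) = 0.0007874 S between n0,n2
  Y(R4) = 0.0009434 S between n0,n1
  Y(R5) = 0.02985 S between n1,n0
  Y(R6) = 0.0004902 S between n0,n1
  Y(R7) = 0.003436 S between n0,n2
  Y(R8) = 0.06410 S between n1,n2
  Y(R9) = 0.0001144 S between n0,n1
  Y(R10) = 0.0001253 S between n2,n0
  Y(R11) = 0.001011 S between n0,n2
  Y(R12) = 0.01088 S between n2,n1
  Y(R13) = 0.003311 S between n1,n0
  Y(R14) = 0.0003937 S between n0,n2
  Y(R15) = 0.1623 S between n1,n0
  Isrc: injects 0.0558 A into n1 (from n0)
Assemble and solve the 2×2 MNA system:
  V(n1)=0.2757  V(n2)=0.2561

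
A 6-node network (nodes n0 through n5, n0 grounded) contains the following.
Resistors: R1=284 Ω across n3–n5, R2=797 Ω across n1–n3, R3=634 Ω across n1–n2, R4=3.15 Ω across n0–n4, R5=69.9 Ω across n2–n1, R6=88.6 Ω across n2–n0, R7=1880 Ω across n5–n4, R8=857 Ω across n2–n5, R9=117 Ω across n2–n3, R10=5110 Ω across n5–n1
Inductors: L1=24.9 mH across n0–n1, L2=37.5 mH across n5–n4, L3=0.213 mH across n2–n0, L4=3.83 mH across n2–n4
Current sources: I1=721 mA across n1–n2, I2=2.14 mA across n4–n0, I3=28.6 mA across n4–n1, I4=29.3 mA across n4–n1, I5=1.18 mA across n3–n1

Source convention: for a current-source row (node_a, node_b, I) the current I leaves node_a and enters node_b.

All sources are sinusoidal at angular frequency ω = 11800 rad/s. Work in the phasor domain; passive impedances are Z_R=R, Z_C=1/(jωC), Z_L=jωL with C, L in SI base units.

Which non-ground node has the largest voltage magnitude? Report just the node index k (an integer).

1

MNA unknowns: 5 node voltages V₁..V_5
R1: Y=0.003521+0.000j on G[3,5]
L1: Y=0.000-0.003403j on G[0,1]
R2: Y=0.001255+0.000j on G[1,3]
R3: Y=0.001577+0.000j on G[1,2]
L2: Y=0.000-0.002260j on G[5,4]
R4: Y=0.3175+0.000j on G[0,4]
R5: Y=0.01431+0.000j on G[2,1]
I1: z[1]−=0.721, z[2]+=0.721
I2: z[4]−=0.00214, z[0]+=0.00214
I3: z[4]−=0.0286, z[1]+=0.0286
L3: Y=0.000-0.3979j on G[2,0]
R6: Y=0.01129+0.000j on G[2,0]
R7: Y=0.0005319+0.000j on G[5,4]
R8: Y=0.001167+0.000j on G[2,5]
I4: z[4]−=0.0293, z[1]+=0.0293
L4: Y=0.000-0.02213j on G[2,4]
R9: Y=0.008547+0.000j on G[2,3]
R10: Y=0.0001957+0.000j on G[5,1]
I5: z[3]−=0.00118, z[1]+=0.00118
solve → V1=-36.84-7.153j, V2=0.3067+0.2019j, V3=-4.183-1.115j, V4=-0.1939-0.01772j, V5=-3.111-2.159j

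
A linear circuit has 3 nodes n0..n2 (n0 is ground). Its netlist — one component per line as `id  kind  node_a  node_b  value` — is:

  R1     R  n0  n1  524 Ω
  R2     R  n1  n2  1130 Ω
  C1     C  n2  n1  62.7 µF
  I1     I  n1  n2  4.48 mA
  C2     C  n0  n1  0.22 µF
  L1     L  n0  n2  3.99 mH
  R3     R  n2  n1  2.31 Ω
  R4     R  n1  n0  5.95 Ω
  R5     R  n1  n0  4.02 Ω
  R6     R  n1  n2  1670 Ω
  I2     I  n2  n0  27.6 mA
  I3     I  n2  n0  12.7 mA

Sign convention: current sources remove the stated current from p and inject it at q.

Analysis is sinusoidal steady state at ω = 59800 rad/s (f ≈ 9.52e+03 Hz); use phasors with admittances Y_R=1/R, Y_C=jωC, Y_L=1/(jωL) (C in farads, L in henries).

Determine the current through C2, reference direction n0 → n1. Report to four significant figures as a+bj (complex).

2.696e-05+0.001267j A

MNA unknowns: 2 node voltages V₁..V_2
R1: Y=0.001908+0.000j on G[0,1]
R2: Y=0.0008850+0.000j on G[1,2]
C1: Y=0.000+3.749j on G[2,1]
I1: z[1]−=0.00448, z[2]+=0.00448
C2: Y=0.000+0.01316j on G[0,1]
L1: Y=0.000-0.004191j on G[0,2]
R3: Y=0.4329+0.000j on G[2,1]
R4: Y=0.1681+0.000j on G[1,0]
R5: Y=0.2488+0.000j on G[1,0]
R6: Y=0.0005988+0.000j on G[1,2]
I2: z[2]−=0.0276, z[0]+=0.0276
I3: z[2]−=0.0127, z[0]+=0.0127
solve → V1=-0.09629+0.002050j, V2=-0.09749+0.01148j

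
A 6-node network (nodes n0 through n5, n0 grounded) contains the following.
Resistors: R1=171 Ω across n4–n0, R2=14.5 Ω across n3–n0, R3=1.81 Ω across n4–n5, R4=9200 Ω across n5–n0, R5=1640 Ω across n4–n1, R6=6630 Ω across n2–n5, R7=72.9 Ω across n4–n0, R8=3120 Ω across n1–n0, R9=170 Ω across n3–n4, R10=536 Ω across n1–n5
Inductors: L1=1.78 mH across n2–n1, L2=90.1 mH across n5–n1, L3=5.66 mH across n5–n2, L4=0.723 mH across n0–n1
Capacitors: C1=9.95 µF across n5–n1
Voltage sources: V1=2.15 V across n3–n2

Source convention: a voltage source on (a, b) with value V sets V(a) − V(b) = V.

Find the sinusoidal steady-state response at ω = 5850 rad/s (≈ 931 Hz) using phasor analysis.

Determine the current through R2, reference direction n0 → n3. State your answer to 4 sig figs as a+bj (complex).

Element admittances at ω=5850 rad/s:
  Y(R1) = 0.005848+0.000j S between n4,n0
  Y(R2) = 0.06897+0.000j S between n3,n0
  Y(L1) = 0.000-0.09603j S between n2,n1
  Y(L2) = 0.000-0.001897j S between n5,n1
  Y(R3) = 0.5525+0.000j S between n4,n5
  Y(R4) = 0.0001087+0.000j S between n5,n0
  Y(R5) = 0.0006098+0.000j S between n4,n1
  Y(C1) = 0.000+0.05821j S between n5,n1
  Y(L3) = 0.000-0.03020j S between n5,n2
  Y(R6) = 0.0001508+0.000j S between n2,n5
  Y(R7) = 0.01372+0.000j S between n4,n0
  Y(R8) = 0.0003205+0.000j S between n1,n0
  Y(L4) = 0.000-0.2364j S between n0,n1
  Y(R9) = 0.005882+0.000j S between n3,n4
  Y(R10) = 0.001866+0.000j S between n1,n5
  V1: constraint V(n3)−V(n2) = 2.15
Assemble and solve the 6×6 MNA system:
  V(n1)=-0.2945-0.3781j  V(n2)=-0.8487-1.034j  V(n3)=1.301-1.034j  V(n4)=-0.01218+0.08974j  V(n5)=-0.02629+0.1054j
  i(V1)=-0.09747+0.07789j

-0.08974+0.07128j A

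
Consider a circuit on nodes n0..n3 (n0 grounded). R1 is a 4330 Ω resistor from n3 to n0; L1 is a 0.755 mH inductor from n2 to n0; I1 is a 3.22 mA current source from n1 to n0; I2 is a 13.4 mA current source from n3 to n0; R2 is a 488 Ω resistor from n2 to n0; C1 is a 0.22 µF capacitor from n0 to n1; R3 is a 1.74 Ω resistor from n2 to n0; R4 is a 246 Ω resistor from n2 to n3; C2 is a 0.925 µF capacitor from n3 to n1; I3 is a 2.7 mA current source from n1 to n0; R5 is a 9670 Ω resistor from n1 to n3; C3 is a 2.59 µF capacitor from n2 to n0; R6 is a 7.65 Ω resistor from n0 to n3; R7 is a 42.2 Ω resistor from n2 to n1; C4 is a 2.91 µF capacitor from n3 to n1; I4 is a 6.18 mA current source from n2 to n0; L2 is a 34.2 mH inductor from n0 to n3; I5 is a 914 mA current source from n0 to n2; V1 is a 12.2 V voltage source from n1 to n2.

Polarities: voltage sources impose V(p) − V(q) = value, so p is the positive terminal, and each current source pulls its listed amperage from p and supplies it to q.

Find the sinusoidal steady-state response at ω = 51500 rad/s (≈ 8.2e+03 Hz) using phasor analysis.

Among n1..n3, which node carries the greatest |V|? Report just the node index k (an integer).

MNA unknowns: 3 node voltages V₁..V_3 plus 1 source current (V1)
R1: Y=0.0002309+0.000j on G[3,0]
L1: Y=0.000-0.02572j on G[2,0]
I1: z[1]−=0.00322, z[0]+=0.00322
I2: z[3]−=0.0134, z[0]+=0.0134
R2: Y=0.002049+0.000j on G[2,0]
C1: Y=0.000+0.01133j on G[0,1]
R3: Y=0.5747+0.000j on G[2,0]
R4: Y=0.004065+0.000j on G[2,3]
C2: Y=0.000+0.04764j on G[3,1]
I3: z[1]−=0.0027, z[0]+=0.0027
R5: Y=0.0001034+0.000j on G[1,3]
C3: Y=0.000+0.1334j on G[2,0]
R6: Y=0.1307+0.000j on G[0,3]
R7: Y=0.02370+0.000j on G[2,1]
C4: Y=0.000+0.1499j on G[3,1]
I4: z[2]−=0.00618, z[0]+=0.00618
L2: Y=0.000-0.0005678j on G[0,3]
I5: z[0]−=0.914, z[2]+=0.914
V1: row V1−V2=12.2, i_V1 at 1,2
solve → V1=11.59-1.165j, V2=-0.6107-1.165j, V3=8.396+4.667j
aux → i_V1=-1.460-0.7614j

1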